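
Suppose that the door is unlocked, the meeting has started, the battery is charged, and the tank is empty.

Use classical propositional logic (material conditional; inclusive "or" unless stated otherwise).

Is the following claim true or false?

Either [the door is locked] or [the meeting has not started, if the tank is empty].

Let Q = "the door is locked" (F), N = "the tank is full" (F), L = "the meeting has started" (T).
This is Q | (~N -> ~L).

~N = ~F = T
~L = ~T = F
~N -> ~L = T -> F = F
Q | (~N -> ~L) = F | F = F

False.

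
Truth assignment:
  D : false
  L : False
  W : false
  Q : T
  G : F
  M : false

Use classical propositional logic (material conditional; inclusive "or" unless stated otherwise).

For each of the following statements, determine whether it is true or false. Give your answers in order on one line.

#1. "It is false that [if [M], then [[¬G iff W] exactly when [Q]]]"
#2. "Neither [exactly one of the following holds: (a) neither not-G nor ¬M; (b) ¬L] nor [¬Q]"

#1 False / #2 False

#1: Parsed as ~(M -> ((~G <-> W) <-> Q))

~G = ~F = T
~G <-> W = T <-> F = F
(~G <-> W) <-> Q = F <-> T = F
M -> ((~G <-> W) <-> Q) = F -> F = T
~(M -> ((~G <-> W) <-> Q)) = ~T = F
Thus #1 is false.

#2: This is ((~G nor ~M) xor ~L) nor ~Q.

~G = ~F = T
~M = ~F = T
~G nor ~M = T nor T = F
~L = ~F = T
(~G nor ~M) xor ~L = F xor T = T
~Q = ~T = F
((~G nor ~M) xor ~L) nor ~Q = T nor F = F
So #2 is false.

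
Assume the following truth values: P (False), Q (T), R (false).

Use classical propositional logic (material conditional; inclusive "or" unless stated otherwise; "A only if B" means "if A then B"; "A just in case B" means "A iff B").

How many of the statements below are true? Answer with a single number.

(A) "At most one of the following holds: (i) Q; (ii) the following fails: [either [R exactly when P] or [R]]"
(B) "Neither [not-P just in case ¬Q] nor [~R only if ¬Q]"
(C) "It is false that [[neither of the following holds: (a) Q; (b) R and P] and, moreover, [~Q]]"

(A): Parsed as Q nand not ((R iff P) or R)

R iff P = False iff False = True
(R iff P) or R = True or False = True
not ((R iff P) or R) = not True = False
Q nand not ((R iff P) or R) = True nand False = True
So (A) is true.

(B): Formalization: (not P iff not Q) nor (not R -> not Q)

not P = not False = True
not Q = not True = False
not P iff not Q = True iff False = False
not R = not False = True
not Q = not True = False
not R -> not Q = True -> False = False
(not P iff not Q) nor (not R -> not Q) = False nor False = True
Hence (B) is true.

(C): Formalization: not ((Q nor (R and P)) and not Q)

R and P = False and False = False
Q nor (R and P) = True nor False = False
not Q = not True = False
(Q nor (R and P)) and not Q = False and False = False
not ((Q nor (R and P)) and not Q) = not False = True
Thus (C) is true.

Count: 3.

3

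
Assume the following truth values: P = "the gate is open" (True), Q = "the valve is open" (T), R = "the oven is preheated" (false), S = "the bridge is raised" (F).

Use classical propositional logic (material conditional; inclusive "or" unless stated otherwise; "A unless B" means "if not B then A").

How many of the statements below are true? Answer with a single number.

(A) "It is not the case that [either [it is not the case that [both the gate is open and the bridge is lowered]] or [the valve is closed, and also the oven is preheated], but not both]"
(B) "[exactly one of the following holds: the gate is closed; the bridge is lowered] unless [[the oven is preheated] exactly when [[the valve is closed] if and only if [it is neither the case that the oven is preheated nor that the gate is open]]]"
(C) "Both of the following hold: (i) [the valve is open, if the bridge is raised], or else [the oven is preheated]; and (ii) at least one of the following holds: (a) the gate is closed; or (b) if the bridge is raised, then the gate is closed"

3

(A): Formalization: not (not (P and not S) xor (not Q and R))

not S = not False = True
P and not S = True and True = True
not (P and not S) = not True = False
not Q = not True = False
not Q and R = False and False = False
not (P and not S) xor (not Q and R) = False xor False = False
not (not (P and not S) xor (not Q and R)) = not False = True
So (A) is true.

(B): Formalization: (not P xor not S) or (R iff (not Q iff (R nor P)))

not P = not True = False
not S = not False = True
not P xor not S = False xor True = True
not Q = not True = False
R nor P = False nor True = False
not Q iff (R nor P) = False iff False = True
R iff (not Q iff (R nor P)) = False iff True = False
(not P xor not S) or (R iff (not Q iff (R nor P))) = True or False = True
Hence (B) is true.

(C): This is ((S -> Q) or R) and (not P or (S -> not P)).

S -> Q = False -> True = True
(S -> Q) or R = True or False = True
not P = not True = False
not P = not True = False
S -> not P = False -> False = True
not P or (S -> not P) = False or True = True
((S -> Q) or R) and (not P or (S -> not P)) = True and True = True
Hence (C) is true.

Count: 3.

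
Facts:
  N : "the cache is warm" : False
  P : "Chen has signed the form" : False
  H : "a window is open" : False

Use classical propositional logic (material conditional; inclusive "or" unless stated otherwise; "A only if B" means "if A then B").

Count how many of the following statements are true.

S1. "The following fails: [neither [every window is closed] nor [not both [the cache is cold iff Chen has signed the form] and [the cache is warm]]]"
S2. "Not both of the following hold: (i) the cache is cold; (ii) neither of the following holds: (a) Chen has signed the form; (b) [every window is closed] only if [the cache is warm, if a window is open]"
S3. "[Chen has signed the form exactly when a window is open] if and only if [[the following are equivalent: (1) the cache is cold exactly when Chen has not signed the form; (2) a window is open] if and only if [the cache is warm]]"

3

S1: In symbols: not (not H nor ((not N iff P) nand N))

not H = not False = True
not N = not False = True
not N iff P = True iff False = False
(not N iff P) nand N = False nand False = True
not H nor ((not N iff P) nand N) = True nor True = False
not (not H nor ((not N iff P) nand N)) = not False = True
Thus S1 is true.

S2: This is not N nand (P nor (not H -> (H -> N))).

not N = not False = True
not H = not False = True
H -> N = False -> False = True
not H -> (H -> N) = True -> True = True
P nor (not H -> (H -> N)) = False nor True = False
not N nand (P nor (not H -> (H -> N))) = True nand False = True
Hence S2 is true.

S3: Parsed as (P iff H) iff (((not N iff not P) iff H) iff N)

P iff H = False iff False = True
not N = not False = True
not P = not False = True
not N iff not P = True iff True = True
(not N iff not P) iff H = True iff False = False
((not N iff not P) iff H) iff N = False iff False = True
(P iff H) iff (((not N iff not P) iff H) iff N) = True iff True = True
Hence S3 is true.

Count: 3.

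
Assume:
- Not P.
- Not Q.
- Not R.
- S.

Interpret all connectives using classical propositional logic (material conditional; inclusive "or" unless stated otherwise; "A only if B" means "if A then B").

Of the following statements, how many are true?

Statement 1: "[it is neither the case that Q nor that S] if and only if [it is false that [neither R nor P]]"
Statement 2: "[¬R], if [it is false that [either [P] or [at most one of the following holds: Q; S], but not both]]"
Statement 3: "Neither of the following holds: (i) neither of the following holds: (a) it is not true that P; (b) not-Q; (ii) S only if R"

3

Statement 1: Formalization: (Q nor S) iff not (R nor P)

Q nor S = False nor True = False
R nor P = False nor False = True
not (R nor P) = not True = False
(Q nor S) iff not (R nor P) = False iff False = True
Thus Statement 1 is true.

Statement 2: In symbols: not (P xor (Q nand S)) -> not R

Q nand S = False nand True = True
P xor (Q nand S) = False xor True = True
not (P xor (Q nand S)) = not True = False
not R = not False = True
not (P xor (Q nand S)) -> not R = False -> True = True
So Statement 2 is true.

Statement 3: Parsed as (not P nor not Q) nor (S -> R)

not P = not False = True
not Q = not False = True
not P nor not Q = True nor True = False
S -> R = True -> False = False
(not P nor not Q) nor (S -> R) = False nor False = True
Thus Statement 3 is true.

Count: 3.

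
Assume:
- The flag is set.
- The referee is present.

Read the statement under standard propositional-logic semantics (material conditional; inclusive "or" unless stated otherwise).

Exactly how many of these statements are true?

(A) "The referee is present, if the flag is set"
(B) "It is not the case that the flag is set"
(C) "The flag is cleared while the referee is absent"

1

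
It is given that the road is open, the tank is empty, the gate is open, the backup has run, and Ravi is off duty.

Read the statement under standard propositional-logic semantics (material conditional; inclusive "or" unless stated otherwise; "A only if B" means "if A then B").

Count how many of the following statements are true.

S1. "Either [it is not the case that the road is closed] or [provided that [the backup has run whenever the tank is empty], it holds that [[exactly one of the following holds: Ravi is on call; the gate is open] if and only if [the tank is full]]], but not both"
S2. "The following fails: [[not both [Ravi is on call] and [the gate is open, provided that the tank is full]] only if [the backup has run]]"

1

Let P = "the road is closed" (False), Q = "the tank is full" (False), S = "the backup has run" (True), U = "Ravi is on call" (False), R = "the gate is open" (True).

S1: This is not P xor ((not Q -> S) -> ((U xor R) iff Q)).

not P = not False = True
not Q = not False = True
not Q -> S = True -> True = True
U xor R = False xor True = True
(U xor R) iff Q = True iff False = False
(not Q -> S) -> ((U xor R) iff Q) = True -> False = False
not P xor ((not Q -> S) -> ((U xor R) iff Q)) = True xor False = True
Thus S1 is true.

S2: This is not ((U nand (Q -> R)) -> S).

Q -> R = False -> True = True
U nand (Q -> R) = False nand True = True
(U nand (Q -> R)) -> S = True -> True = True
not ((U nand (Q -> R)) -> S) = not True = False
So S2 is false.

True statements: 1 (S1).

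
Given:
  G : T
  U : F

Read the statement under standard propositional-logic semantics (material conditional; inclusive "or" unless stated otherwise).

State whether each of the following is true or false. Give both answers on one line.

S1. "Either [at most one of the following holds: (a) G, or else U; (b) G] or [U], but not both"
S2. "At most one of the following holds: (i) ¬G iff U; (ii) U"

S1: In symbols: ((G or U) nand G) xor U

G or U = True or False = True
(G or U) nand G = True nand True = False
((G or U) nand G) xor U = False xor False = False
So S1 is false.

S2: This is (not G iff U) nand U.

not G = not True = False
not G iff U = False iff False = True
(not G iff U) nand U = True nand False = True
Thus S2 is true.

S1 false, S2 true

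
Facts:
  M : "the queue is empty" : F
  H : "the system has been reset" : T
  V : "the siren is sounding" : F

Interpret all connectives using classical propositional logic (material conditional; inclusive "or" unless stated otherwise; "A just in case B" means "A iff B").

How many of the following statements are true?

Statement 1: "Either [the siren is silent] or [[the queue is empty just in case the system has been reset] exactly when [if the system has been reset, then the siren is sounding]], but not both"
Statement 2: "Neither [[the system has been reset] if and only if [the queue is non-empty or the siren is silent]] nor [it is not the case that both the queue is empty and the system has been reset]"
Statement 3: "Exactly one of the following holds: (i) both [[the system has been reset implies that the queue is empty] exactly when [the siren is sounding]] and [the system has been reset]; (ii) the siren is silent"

0

Statement 1: This is ~V xor ((M <-> H) <-> (H -> V)).

~V = ~F = T
M <-> H = F <-> T = F
H -> V = T -> F = F
(M <-> H) <-> (H -> V) = F <-> F = T
~V xor ((M <-> H) <-> (H -> V)) = T xor T = F
So Statement 1 is false.

Statement 2: Parsed as (H <-> (~M | ~V)) nor (M nand H)

~M = ~F = T
~V = ~F = T
~M | ~V = T | T = T
H <-> (~M | ~V) = T <-> T = T
M nand H = F nand T = T
(H <-> (~M | ~V)) nor (M nand H) = T nor T = F
Thus Statement 2 is false.

Statement 3: In symbols: (((H -> M) <-> V) & H) xor ~V

H -> M = T -> F = F
(H -> M) <-> V = F <-> F = T
((H -> M) <-> V) & H = T & T = T
~V = ~F = T
(((H -> M) <-> V) & H) xor ~V = T xor T = F
Thus Statement 3 is false.

0 of the 3 statements are true (none).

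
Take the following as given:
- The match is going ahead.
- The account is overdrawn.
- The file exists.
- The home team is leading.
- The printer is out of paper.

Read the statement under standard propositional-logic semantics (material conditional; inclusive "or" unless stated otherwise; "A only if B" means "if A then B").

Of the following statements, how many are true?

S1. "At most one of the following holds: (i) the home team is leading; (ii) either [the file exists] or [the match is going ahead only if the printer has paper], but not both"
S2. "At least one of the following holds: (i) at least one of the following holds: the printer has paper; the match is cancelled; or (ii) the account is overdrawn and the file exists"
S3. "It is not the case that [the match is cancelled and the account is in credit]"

2

Let G = "the home team is leading" (T), P = "the file exists" (T), N = "the match is cancelled" (F), Q = "the printer has paper" (F), W = "the account is overdrawn" (T).

S1: Formalization: G ↑ (P ⊕ (¬N → Q))

¬N = ¬F = T
¬N → Q = T → F = F
P ⊕ (¬N → Q) = T ⊕ F = T
G ↑ (P ⊕ (¬N → Q)) = T ↑ T = F
So S1 is false.

S2: In symbols: (Q ∨ N) ∨ (W ∧ P)

Q ∨ N = F ∨ F = F
W ∧ P = T ∧ T = T
(Q ∨ N) ∨ (W ∧ P) = F ∨ T = T
Hence S2 is true.

S3: In symbols: ¬(N ∧ ¬W)

¬W = ¬T = F
N ∧ ¬W = F ∧ F = F
¬(N ∧ ¬W) = ¬F = T
Hence S3 is true.

Count: 2.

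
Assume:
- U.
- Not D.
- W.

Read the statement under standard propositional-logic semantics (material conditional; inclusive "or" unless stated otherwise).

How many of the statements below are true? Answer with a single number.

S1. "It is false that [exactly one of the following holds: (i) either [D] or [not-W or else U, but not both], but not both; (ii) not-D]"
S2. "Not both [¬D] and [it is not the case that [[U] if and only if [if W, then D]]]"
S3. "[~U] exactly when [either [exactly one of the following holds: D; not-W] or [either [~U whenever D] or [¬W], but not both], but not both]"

1

S1: Formalization: not ((D xor (not W xor U)) xor not D)

not W = not True = False
not W xor U = False xor True = True
D xor (not W xor U) = False xor True = True
not D = not False = True
(D xor (not W xor U)) xor not D = True xor True = False
not ((D xor (not W xor U)) xor not D) = not False = True
Hence S1 is true.

S2: This is not D nand not (U iff (W -> D)).

not D = not False = True
W -> D = True -> False = False
U iff (W -> D) = True iff False = False
not (U iff (W -> D)) = not False = True
not D nand not (U iff (W -> D)) = True nand True = False
Hence S2 is false.

S3: In symbols: not U iff ((D xor not W) xor ((D -> not U) xor not W))

not U = not True = False
not W = not True = False
D xor not W = False xor False = False
not U = not True = False
D -> not U = False -> False = True
not W = not True = False
(D -> not U) xor not W = True xor False = True
(D xor not W) xor ((D -> not U) xor not W) = False xor True = True
not U iff ((D xor not W) xor ((D -> not U) xor not W)) = False iff True = False
Hence S3 is false.

1 of the 3 statements is true.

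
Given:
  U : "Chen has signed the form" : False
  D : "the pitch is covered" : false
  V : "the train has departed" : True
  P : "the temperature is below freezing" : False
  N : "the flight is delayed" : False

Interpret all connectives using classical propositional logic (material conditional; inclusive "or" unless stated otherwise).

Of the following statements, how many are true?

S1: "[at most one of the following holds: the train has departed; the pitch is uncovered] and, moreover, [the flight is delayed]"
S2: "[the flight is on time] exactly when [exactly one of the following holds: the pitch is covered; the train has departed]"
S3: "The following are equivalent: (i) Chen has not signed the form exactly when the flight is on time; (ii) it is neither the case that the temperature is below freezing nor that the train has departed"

1

S1: Parsed as (V nand not D) and N

not D = not False = True
V nand not D = True nand True = False
(V nand not D) and N = False and False = False
So S1 is false.

S2: In symbols: not N iff (D xor V)

not N = not False = True
D xor V = False xor True = True
not N iff (D xor V) = True iff True = True
Thus S2 is true.

S3: Parsed as (not U iff not N) iff (P nor V)

not U = not False = True
not N = not False = True
not U iff not N = True iff True = True
P nor V = False nor True = False
(not U iff not N) iff (P nor V) = True iff False = False
Thus S3 is false.

True statements: 1 (S2).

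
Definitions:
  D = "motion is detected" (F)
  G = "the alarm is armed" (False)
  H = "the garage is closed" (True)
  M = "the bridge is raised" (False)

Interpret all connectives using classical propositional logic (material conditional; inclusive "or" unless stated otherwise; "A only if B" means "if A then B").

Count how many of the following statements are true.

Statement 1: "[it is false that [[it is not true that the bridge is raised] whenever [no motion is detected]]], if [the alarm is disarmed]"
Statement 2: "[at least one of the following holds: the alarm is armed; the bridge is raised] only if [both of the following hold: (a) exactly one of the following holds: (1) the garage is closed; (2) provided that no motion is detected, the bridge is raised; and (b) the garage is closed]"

Statement 1: Formalization: ¬G → ¬(¬D → ¬M)

¬G = ¬F = T
¬D = ¬F = T
¬M = ¬F = T
¬D → ¬M = T → T = T
¬(¬D → ¬M) = ¬T = F
¬G → ¬(¬D → ¬M) = T → F = F
So Statement 1 is false.

Statement 2: This is (G ∨ M) → ((H ⊕ (¬D → M)) ∧ H).

G ∨ M = F ∨ F = F
¬D = ¬F = T
¬D → M = T → F = F
H ⊕ (¬D → M) = T ⊕ F = T
(H ⊕ (¬D → M)) ∧ H = T ∧ T = T
(G ∨ M) → ((H ⊕ (¬D → M)) ∧ H) = F → T = T
Hence Statement 2 is true.

Count: 1.

1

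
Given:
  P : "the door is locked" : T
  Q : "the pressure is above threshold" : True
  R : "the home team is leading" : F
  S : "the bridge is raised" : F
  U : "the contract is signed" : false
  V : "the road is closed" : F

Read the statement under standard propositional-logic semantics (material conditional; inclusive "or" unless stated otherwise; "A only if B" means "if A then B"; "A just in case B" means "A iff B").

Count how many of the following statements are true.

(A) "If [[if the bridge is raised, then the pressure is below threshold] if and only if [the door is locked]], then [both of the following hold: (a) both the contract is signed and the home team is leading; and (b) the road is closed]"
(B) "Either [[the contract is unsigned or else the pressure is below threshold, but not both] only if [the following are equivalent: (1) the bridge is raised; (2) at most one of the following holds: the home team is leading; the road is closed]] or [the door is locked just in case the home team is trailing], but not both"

1

(A): In symbols: ((S → ¬Q) ↔ P) → ((U ∧ R) ∧ V)

¬Q = ¬T = F
S → ¬Q = F → F = T
(S → ¬Q) ↔ P = T ↔ T = T
U ∧ R = F ∧ F = F
(U ∧ R) ∧ V = F ∧ F = F
((S → ¬Q) ↔ P) → ((U ∧ R) ∧ V) = T → F = F
Thus (A) is false.

(B): In symbols: ((¬U ⊕ ¬Q) → (S ↔ (R ↑ V))) ⊕ (P ↔ ¬R)

¬U = ¬F = T
¬Q = ¬T = F
¬U ⊕ ¬Q = T ⊕ F = T
R ↑ V = F ↑ F = T
S ↔ (R ↑ V) = F ↔ T = F
(¬U ⊕ ¬Q) → (S ↔ (R ↑ V)) = T → F = F
¬R = ¬F = T
P ↔ ¬R = T ↔ T = T
((¬U ⊕ ¬Q) → (S ↔ (R ↑ V))) ⊕ (P ↔ ¬R) = F ⊕ T = T
Thus (B) is true.

Count: 1.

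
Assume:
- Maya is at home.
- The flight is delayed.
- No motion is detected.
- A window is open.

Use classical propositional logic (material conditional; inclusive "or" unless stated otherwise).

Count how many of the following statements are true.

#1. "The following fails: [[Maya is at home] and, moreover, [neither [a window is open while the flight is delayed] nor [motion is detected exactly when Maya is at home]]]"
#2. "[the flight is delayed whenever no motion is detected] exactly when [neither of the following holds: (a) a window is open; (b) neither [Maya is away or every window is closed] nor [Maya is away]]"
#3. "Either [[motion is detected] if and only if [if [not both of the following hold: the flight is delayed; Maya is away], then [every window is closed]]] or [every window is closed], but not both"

Let P = "Maya is at home" (T), S = "a window is open" (T), Q = "the flight is delayed" (T), R = "motion is detected" (F).

#1: Formalization: ~(P & ((S & Q) nor (R <-> P)))

S & Q = T & T = T
R <-> P = F <-> T = F
(S & Q) nor (R <-> P) = T nor F = F
P & ((S & Q) nor (R <-> P)) = T & F = F
~(P & ((S & Q) nor (R <-> P))) = ~F = T
Thus #1 is true.

#2: Parsed as (~R -> Q) <-> (S nor ((~P | ~S) nor ~P))

~R = ~F = T
~R -> Q = T -> T = T
~P = ~T = F
~S = ~T = F
~P | ~S = F | F = F
~P = ~T = F
(~P | ~S) nor ~P = F nor F = T
S nor ((~P | ~S) nor ~P) = T nor T = F
(~R -> Q) <-> (S nor ((~P | ~S) nor ~P)) = T <-> F = F
Hence #2 is false.

#3: Formalization: (R <-> ((Q nand ~P) -> ~S)) xor ~S

~P = ~T = F
Q nand ~P = T nand F = T
~S = ~T = F
(Q nand ~P) -> ~S = T -> F = F
R <-> ((Q nand ~P) -> ~S) = F <-> F = T
~S = ~T = F
(R <-> ((Q nand ~P) -> ~S)) xor ~S = T xor F = T
Thus #3 is true.

2 of the 3 statements are true.

2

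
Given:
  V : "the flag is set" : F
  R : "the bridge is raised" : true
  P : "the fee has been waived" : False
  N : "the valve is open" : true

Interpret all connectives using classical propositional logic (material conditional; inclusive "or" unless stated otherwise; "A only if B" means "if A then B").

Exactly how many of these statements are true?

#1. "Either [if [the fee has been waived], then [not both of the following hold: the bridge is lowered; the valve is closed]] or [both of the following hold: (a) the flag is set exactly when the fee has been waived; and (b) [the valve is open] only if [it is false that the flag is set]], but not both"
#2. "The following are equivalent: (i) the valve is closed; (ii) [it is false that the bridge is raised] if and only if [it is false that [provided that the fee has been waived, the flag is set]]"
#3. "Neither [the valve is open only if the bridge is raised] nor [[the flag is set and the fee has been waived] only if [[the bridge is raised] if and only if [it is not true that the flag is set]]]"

#1: Parsed as (P -> (not R nand not N)) xor ((V iff P) and (N -> not V))

not R = not True = False
not N = not True = False
not R nand not N = False nand False = True
P -> (not R nand not N) = False -> True = True
V iff P = False iff False = True
not V = not False = True
N -> not V = True -> True = True
(V iff P) and (N -> not V) = True and True = True
(P -> (not R nand not N)) xor ((V iff P) and (N -> not V)) = True xor True = False
Thus #1 is false.

#2: Parsed as not N iff (not R iff not (P -> V))

not N = not True = False
not R = not True = False
P -> V = False -> False = True
not (P -> V) = not True = False
not R iff not (P -> V) = False iff False = True
not N iff (not R iff not (P -> V)) = False iff True = False
Hence #2 is false.

#3: Formalization: (N -> R) nor ((V and P) -> (R iff not V))

N -> R = True -> True = True
V and P = False and False = False
not V = not False = True
R iff not V = True iff True = True
(V and P) -> (R iff not V) = False -> True = True
(N -> R) nor ((V and P) -> (R iff not V)) = True nor True = False
Thus #3 is false.

0 of the 3 statements are true (none).

0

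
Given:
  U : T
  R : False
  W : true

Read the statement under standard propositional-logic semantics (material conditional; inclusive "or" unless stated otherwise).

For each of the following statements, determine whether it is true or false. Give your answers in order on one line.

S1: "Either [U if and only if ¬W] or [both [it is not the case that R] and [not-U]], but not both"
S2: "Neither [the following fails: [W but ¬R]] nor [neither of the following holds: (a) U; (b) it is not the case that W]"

S1 False, S2 True

S1: In symbols: (U iff not W) xor (not R and not U)

not W = not True = False
U iff not W = True iff False = False
not R = not False = True
not U = not True = False
not R and not U = True and False = False
(U iff not W) xor (not R and not U) = False xor False = False
Thus S1 is false.

S2: This is not (W and not R) nor (U nor not W).

not R = not False = True
W and not R = True and True = True
not (W and not R) = not True = False
not W = not True = False
U nor not W = True nor False = False
not (W and not R) nor (U nor not W) = False nor False = True
Thus S2 is true.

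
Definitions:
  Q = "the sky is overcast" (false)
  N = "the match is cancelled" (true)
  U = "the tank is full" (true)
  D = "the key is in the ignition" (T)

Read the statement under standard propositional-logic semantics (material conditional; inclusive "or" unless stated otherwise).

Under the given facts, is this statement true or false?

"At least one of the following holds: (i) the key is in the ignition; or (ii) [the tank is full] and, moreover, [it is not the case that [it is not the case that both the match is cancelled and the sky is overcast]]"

Parsed as D ∨ (U ∧ ¬(N ↑ Q))

N ↑ Q = T ↑ F = T
¬(N ↑ Q) = ¬T = F
U ∧ ¬(N ↑ Q) = T ∧ F = F
D ∨ (U ∧ ¬(N ↑ Q)) = T ∨ F = T

The statement is true.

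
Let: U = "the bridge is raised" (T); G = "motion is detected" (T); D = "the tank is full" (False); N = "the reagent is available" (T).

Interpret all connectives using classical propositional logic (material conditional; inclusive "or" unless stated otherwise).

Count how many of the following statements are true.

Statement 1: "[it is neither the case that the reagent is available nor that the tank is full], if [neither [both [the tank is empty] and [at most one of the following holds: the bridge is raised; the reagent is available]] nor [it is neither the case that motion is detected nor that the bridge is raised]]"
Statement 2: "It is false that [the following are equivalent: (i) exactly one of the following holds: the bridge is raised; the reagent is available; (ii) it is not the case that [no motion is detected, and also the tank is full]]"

Statement 1: This is ((~D & (U nand N)) nor (G nor U)) -> (N nor D).

~D = ~F = T
U nand N = T nand T = F
~D & (U nand N) = T & F = F
G nor U = T nor T = F
(~D & (U nand N)) nor (G nor U) = F nor F = T
N nor D = T nor F = F
((~D & (U nand N)) nor (G nor U)) -> (N nor D) = T -> F = F
Hence Statement 1 is false.

Statement 2: Formalization: ~((U xor N) <-> ~(~G & D))

U xor N = T xor T = F
~G = ~T = F
~G & D = F & F = F
~(~G & D) = ~F = T
(U xor N) <-> ~(~G & D) = F <-> T = F
~((U xor N) <-> ~(~G & D)) = ~F = T
So Statement 2 is true.

Count: 1.

1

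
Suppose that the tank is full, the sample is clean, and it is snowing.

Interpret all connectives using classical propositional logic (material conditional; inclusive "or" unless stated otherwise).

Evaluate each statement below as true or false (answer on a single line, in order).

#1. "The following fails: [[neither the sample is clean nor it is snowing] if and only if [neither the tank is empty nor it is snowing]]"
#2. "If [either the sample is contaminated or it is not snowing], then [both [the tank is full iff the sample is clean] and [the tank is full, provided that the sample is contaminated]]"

Let Q = "the sample is contaminated" (False), R = "it is snowing" (True), P = "the tank is full" (True).

#1: This is not ((not Q nor R) iff (not P nor R)).

not Q = not False = True
not Q nor R = True nor True = False
not P = not True = False
not P nor R = False nor True = False
(not Q nor R) iff (not P nor R) = False iff False = True
not ((not Q nor R) iff (not P nor R)) = not True = False
So #1 is false.

#2: Formalization: (Q or not R) -> ((P iff not Q) and (Q -> P))

not R = not True = False
Q or not R = False or False = False
not Q = not False = True
P iff not Q = True iff True = True
Q -> P = False -> True = True
(P iff not Q) and (Q -> P) = True and True = True
(Q or not R) -> ((P iff not Q) and (Q -> P)) = False -> True = True
So #2 is true.

#1 false, #2 true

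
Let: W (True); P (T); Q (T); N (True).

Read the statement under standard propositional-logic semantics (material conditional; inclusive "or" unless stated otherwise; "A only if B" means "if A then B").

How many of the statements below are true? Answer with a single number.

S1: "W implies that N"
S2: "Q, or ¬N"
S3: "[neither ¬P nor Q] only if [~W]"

3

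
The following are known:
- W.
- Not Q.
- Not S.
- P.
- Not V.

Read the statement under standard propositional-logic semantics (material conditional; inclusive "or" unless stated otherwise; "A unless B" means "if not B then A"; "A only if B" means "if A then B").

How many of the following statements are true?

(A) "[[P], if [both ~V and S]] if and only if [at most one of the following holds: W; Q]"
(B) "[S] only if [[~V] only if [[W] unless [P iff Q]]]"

2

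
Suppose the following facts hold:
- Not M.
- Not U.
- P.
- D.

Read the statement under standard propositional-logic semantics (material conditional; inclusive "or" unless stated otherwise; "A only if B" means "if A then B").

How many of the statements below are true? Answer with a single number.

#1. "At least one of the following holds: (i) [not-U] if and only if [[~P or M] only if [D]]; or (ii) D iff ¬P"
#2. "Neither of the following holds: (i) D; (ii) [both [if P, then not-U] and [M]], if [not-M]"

#1: Parsed as (¬U ↔ ((¬P ∨ M) → D)) ∨ (D ↔ ¬P)

¬U = ¬F = T
¬P = ¬T = F
¬P ∨ M = F ∨ F = F
(¬P ∨ M) → D = F → T = T
¬U ↔ ((¬P ∨ M) → D) = T ↔ T = T
¬P = ¬T = F
D ↔ ¬P = T ↔ F = F
(¬U ↔ ((¬P ∨ M) → D)) ∨ (D ↔ ¬P) = T ∨ F = T
Thus #1 is true.

#2: Formalization: D ↓ (¬M → ((P → ¬U) ∧ M))

¬M = ¬F = T
¬U = ¬F = T
P → ¬U = T → T = T
(P → ¬U) ∧ M = T ∧ F = F
¬M → ((P → ¬U) ∧ M) = T → F = F
D ↓ (¬M → ((P → ¬U) ∧ M)) = T ↓ F = F
Thus #2 is false.

1 of the 2 statements is true (#1).

1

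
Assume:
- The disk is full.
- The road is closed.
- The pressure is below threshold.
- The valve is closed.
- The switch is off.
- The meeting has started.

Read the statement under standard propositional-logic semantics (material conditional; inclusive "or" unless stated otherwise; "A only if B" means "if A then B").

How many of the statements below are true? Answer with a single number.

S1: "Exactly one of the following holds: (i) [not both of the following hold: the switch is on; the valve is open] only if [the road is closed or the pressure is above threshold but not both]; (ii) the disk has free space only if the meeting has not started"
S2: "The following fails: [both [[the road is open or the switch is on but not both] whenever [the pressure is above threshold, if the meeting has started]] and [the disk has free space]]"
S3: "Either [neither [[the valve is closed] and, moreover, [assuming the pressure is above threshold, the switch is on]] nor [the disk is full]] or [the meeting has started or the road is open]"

Let U = "the switch is on" (False), L = "the valve is open" (False), H = "the road is closed" (True), M = "the pressure is above threshold" (False), V = "the disk is full" (True), K = "the meeting has started" (True).

S1: Parsed as ((U nand L) -> (H xor M)) xor (not V -> not K)

U nand L = False nand False = True
H xor M = True xor False = True
(U nand L) -> (H xor M) = True -> True = True
not V = not True = False
not K = not True = False
not V -> not K = False -> False = True
((U nand L) -> (H xor M)) xor (not V -> not K) = True xor True = False
Hence S1 is false.

S2: In symbols: not (((K -> M) -> (not H xor U)) and not V)

K -> M = True -> False = False
not H = not True = False
not H xor U = False xor False = False
(K -> M) -> (not H xor U) = False -> False = True
not V = not True = False
((K -> M) -> (not H xor U)) and not V = True and False = False
not (((K -> M) -> (not H xor U)) and not V) = not False = True
Thus S2 is true.

S3: Formalization: ((not L and (M -> U)) nor V) or (K or not H)

not L = not False = True
M -> U = False -> False = True
not L and (M -> U) = True and True = True
(not L and (M -> U)) nor V = True nor True = False
not H = not True = False
K or not H = True or False = True
((not L and (M -> U)) nor V) or (K or not H) = False or True = True
So S3 is true.

2 of the 3 statements are true (S2, S3).

2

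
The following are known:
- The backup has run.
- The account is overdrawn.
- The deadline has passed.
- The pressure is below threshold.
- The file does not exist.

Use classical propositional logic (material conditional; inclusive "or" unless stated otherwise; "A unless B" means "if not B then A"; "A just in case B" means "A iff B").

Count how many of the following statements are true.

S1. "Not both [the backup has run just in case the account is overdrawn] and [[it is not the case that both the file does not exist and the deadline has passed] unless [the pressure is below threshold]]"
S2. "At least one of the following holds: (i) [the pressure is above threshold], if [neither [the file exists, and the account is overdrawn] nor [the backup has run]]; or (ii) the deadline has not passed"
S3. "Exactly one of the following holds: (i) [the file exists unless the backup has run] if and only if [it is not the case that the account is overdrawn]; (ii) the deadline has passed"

Let V = "the backup has run" (True), U = "the account is overdrawn" (True), P = "the file exists" (False), H = "the deadline has passed" (True), Q = "the pressure is above threshold" (False).

S1: Parsed as (V iff U) nand ((not P nand H) or not Q)

V iff U = True iff True = True
not P = not False = True
not P nand H = True nand True = False
not Q = not False = True
(not P nand H) or not Q = False or True = True
(V iff U) nand ((not P nand H) or not Q) = True nand True = False
Hence S1 is false.

S2: Formalization: (((P and U) nor V) -> Q) or not H

P and U = False and True = False
(P and U) nor V = False nor True = False
((P and U) nor V) -> Q = False -> False = True
not H = not True = False
(((P and U) nor V) -> Q) or not H = True or False = True
Hence S2 is true.

S3: In symbols: ((P or V) iff not U) xor H

P or V = False or True = True
not U = not True = False
(P or V) iff not U = True iff False = False
((P or V) iff not U) xor H = False xor True = True
So S3 is true.

True statements: 2.

2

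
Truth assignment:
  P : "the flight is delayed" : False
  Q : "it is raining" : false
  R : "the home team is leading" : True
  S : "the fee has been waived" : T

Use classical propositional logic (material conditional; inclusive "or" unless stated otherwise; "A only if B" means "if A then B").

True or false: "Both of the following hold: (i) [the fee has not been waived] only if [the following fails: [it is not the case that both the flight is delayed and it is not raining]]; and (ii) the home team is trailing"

In symbols: (not S -> not (P nand not Q)) and not R

not S = not True = False
not Q = not False = True
P nand not Q = False nand True = True
not (P nand not Q) = not True = False
not S -> not (P nand not Q) = False -> False = True
not R = not True = False
(not S -> not (P nand not Q)) and not R = True and False = False

False.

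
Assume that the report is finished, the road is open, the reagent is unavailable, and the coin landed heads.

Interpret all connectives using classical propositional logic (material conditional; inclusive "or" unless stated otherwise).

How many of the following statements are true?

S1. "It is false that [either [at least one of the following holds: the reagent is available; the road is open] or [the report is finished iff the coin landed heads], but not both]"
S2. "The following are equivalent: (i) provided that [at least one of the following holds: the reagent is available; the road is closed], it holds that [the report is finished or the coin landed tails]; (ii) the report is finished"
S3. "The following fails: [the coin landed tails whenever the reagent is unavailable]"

3

Let R = "the reagent is available" (False), Q = "the road is closed" (False), P = "the report is finished" (True), S = "the coin landed heads" (True).

S1: Formalization: not ((R or not Q) xor (P iff S))

not Q = not False = True
R or not Q = False or True = True
P iff S = True iff True = True
(R or not Q) xor (P iff S) = True xor True = False
not ((R or not Q) xor (P iff S)) = not False = True
So S1 is true.

S2: This is ((R or Q) -> (P or not S)) iff P.

R or Q = False or False = False
not S = not True = False
P or not S = True or False = True
(R or Q) -> (P or not S) = False -> True = True
((R or Q) -> (P or not S)) iff P = True iff True = True
Thus S2 is true.

S3: In symbols: not (not R -> not S)

not R = not False = True
not S = not True = False
not R -> not S = True -> False = False
not (not R -> not S) = not False = True
So S3 is true.

3 of the 3 statements are true (S1, S2, S3).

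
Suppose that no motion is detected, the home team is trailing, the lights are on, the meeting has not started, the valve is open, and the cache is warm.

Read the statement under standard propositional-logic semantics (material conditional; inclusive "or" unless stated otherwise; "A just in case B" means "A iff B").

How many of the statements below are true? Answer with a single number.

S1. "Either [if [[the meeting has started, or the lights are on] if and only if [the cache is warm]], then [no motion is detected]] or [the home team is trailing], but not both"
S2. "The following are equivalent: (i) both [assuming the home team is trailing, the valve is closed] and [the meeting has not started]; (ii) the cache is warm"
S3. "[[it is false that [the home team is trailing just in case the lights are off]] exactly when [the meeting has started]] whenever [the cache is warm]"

0

Let Q = "the meeting has started" (F), S = "the lights are on" (T), M = "the cache is warm" (T), H = "motion is detected" (F), P = "the home team is leading" (F), K = "the valve is open" (T).

S1: This is (((Q ∨ S) ↔ M) → ¬H) ⊕ ¬P.

Q ∨ S = F ∨ T = T
(Q ∨ S) ↔ M = T ↔ T = T
¬H = ¬F = T
((Q ∨ S) ↔ M) → ¬H = T → T = T
¬P = ¬F = T
(((Q ∨ S) ↔ M) → ¬H) ⊕ ¬P = T ⊕ T = F
Hence S1 is false.

S2: Parsed as ((¬P → ¬K) ∧ ¬Q) ↔ M

¬P = ¬F = T
¬K = ¬T = F
¬P → ¬K = T → F = F
¬Q = ¬F = T
(¬P → ¬K) ∧ ¬Q = F ∧ T = F
((¬P → ¬K) ∧ ¬Q) ↔ M = F ↔ T = F
Thus S2 is false.

S3: Parsed as M → (¬(¬P ↔ ¬S) ↔ Q)

¬P = ¬F = T
¬S = ¬T = F
¬P ↔ ¬S = T ↔ F = F
¬(¬P ↔ ¬S) = ¬F = T
¬(¬P ↔ ¬S) ↔ Q = T ↔ F = F
M → (¬(¬P ↔ ¬S) ↔ Q) = T → F = F
Thus S3 is false.

True statements: 0 (none).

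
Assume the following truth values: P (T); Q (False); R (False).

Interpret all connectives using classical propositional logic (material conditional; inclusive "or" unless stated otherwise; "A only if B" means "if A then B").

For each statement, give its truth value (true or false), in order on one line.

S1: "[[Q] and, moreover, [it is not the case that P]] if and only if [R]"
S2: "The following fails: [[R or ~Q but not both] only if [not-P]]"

S1: This is (Q ∧ ¬P) ↔ R.

¬P = ¬T = F
Q ∧ ¬P = F ∧ F = F
(Q ∧ ¬P) ↔ R = F ↔ F = T
Hence S1 is true.

S2: Parsed as ¬((R ⊕ ¬Q) → ¬P)

¬Q = ¬F = T
R ⊕ ¬Q = F ⊕ T = T
¬P = ¬T = F
(R ⊕ ¬Q) → ¬P = T → F = F
¬((R ⊕ ¬Q) → ¬P) = ¬F = T
Hence S2 is true.

S1 true / S2 true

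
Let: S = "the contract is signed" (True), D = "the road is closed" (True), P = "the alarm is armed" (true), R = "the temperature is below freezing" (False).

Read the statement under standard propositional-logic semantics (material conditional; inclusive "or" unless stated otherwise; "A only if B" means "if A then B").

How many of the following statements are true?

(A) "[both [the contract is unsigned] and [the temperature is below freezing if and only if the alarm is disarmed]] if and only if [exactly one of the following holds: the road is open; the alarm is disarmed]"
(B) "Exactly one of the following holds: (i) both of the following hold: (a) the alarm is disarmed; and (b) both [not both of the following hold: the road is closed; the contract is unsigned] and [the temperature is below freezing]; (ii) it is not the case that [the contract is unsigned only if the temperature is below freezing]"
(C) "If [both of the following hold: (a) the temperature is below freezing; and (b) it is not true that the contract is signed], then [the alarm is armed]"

2

(A): Formalization: (¬S ∧ (R ↔ ¬P)) ↔ (¬D ⊕ ¬P)

¬S = ¬T = F
¬P = ¬T = F
R ↔ ¬P = F ↔ F = T
¬S ∧ (R ↔ ¬P) = F ∧ T = F
¬D = ¬T = F
¬P = ¬T = F
¬D ⊕ ¬P = F ⊕ F = F
(¬S ∧ (R ↔ ¬P)) ↔ (¬D ⊕ ¬P) = F ↔ F = T
Thus (A) is true.

(B): In symbols: (¬P ∧ ((D ↑ ¬S) ∧ R)) ⊕ ¬(¬S → R)

¬P = ¬T = F
¬S = ¬T = F
D ↑ ¬S = T ↑ F = T
(D ↑ ¬S) ∧ R = T ∧ F = F
¬P ∧ ((D ↑ ¬S) ∧ R) = F ∧ F = F
¬S = ¬T = F
¬S → R = F → F = T
¬(¬S → R) = ¬T = F
(¬P ∧ ((D ↑ ¬S) ∧ R)) ⊕ ¬(¬S → R) = F ⊕ F = F
So (B) is false.

(C): This is (R ∧ ¬S) → P.

¬S = ¬T = F
R ∧ ¬S = F ∧ F = F
(R ∧ ¬S) → P = F → T = T
So (C) is true.

True statements: 2.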